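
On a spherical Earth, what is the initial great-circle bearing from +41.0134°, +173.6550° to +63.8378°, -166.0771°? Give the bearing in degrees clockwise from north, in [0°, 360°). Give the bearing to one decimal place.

Δλ = -166.0771 − 173.6550 = -339.7321°; wrapped into (−180°, 180°]: 20.2679°.
θ = atan2( sin Δλ · cos φ₂ , cos φ₁ · sin φ₂ − sin φ₁ · cos φ₂ · cos Δλ )
  = atan2(0.15274, 0.40582) = 20.624° → normalised to [0°, 360°): 20.624°.

20.6°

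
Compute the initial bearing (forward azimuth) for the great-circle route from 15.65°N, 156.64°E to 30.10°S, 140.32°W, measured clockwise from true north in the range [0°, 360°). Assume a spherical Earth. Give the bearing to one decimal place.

127.4°

Δλ = -140.32 − 156.64 = -296.96°; wrapped into (−180°, 180°]: 63.04°.
θ = atan2( sin Δλ · cos φ₂ , cos φ₁ · sin φ₂ − sin φ₁ · cos φ₂ · cos Δλ )
  = atan2(0.77113, -0.58873) = 127.360° → normalised to [0°, 360°): 127.360°.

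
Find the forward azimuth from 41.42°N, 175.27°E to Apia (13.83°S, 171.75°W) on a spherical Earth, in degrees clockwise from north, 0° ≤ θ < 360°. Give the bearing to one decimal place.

Δλ = -171.75 − 175.27 = -347.02°; wrapped into (−180°, 180°]: 12.98°.
θ = atan2( sin Δλ · cos φ₂ , cos φ₁ · sin φ₂ − sin φ₁ · cos φ₂ · cos Δλ )
  = atan2(0.21810, -0.80523) = 164.845° → normalised to [0°, 360°): 164.845°.

164.8°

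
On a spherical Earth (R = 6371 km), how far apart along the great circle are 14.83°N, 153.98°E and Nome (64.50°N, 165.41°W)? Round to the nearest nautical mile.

Δλ = -165.41 − 153.98 = -319.39°; wrapped into (−180°, 180°]: 40.61°.
Δφ = 64.50 − 14.83 = 49.67°.
a = sin²(Δφ/2) + cos φ₁ · cos φ₂ · sin²(Δλ/2) = 0.226521.
c = 2·atan2(√a, √(1−a)) = 0.99207 rad → d = 6371·c ≈ 6320.48 km ≈ 3412.79 nmi.

3413 nmi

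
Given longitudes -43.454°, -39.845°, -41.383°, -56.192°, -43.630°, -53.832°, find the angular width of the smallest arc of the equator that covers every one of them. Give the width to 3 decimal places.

16.347°

Sort the longitudes: -56.192°, -53.832°, -43.630°, -43.454°, -41.383°, -39.845°.
Eastward gaps between consecutive values (wrapping around): 2.360°, 10.202°, 0.176°, 2.071°, 1.538°, 343.653°.
Largest gap = 343.653° ⇒ minimal covering band is its complement: 360° − 343.653° = 16.347°.
Band runs from -56.192° eastward to -39.845°.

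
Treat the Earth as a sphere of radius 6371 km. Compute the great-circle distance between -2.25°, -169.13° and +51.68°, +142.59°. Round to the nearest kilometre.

Δλ = 142.59 − -169.13 = 311.72°; wrapped into (−180°, 180°]: -48.28°.
Δφ = 51.68 − -2.25 = 53.93°.
a = sin²(Δφ/2) + cos φ₁ · cos φ₂ · sin²(Δλ/2) = 0.309240.
c = 2·atan2(√a, √(1−a)) = 1.17936 rad → d = 6371·c ≈ 7513.68 km.

7514 km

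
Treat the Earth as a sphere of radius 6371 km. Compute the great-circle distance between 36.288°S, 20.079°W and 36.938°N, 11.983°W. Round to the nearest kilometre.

8185 km

Δλ = -11.983 − -20.079 = 8.096°.
Δφ = 36.938 − -36.288 = 73.226°.
a = sin²(Δφ/2) + cos φ₁ · cos φ₂ · sin²(Δλ/2) = 0.358912.
c = 2·atan2(√a, √(1−a)) = 1.28473 rad → d = 6371·c ≈ 8185.04 km.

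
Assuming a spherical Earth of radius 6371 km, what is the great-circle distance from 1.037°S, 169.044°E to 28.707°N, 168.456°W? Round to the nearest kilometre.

Δλ = -168.456 − 169.044 = -337.500°; wrapped into (−180°, 180°]: 22.500°.
Δφ = 28.707 − -1.037 = 29.744°.
a = sin²(Δφ/2) + cos φ₁ · cos φ₂ · sin²(Δλ/2) = 0.099251.
c = 2·atan2(√a, √(1−a)) = 0.64100 rad → d = 6371·c ≈ 4083.82 km.

4084 km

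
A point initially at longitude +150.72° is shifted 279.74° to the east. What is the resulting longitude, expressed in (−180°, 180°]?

+70.46°

Start at +150.72°; shift +279.74° → +430.46°.
+430.46° lies outside (−180°, 180°]; subtract 360° → +70.46°.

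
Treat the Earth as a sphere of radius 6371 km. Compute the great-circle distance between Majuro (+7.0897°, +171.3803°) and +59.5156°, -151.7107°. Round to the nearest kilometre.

6606 km

Δλ = -151.7107 − 171.3803 = -323.0910°; wrapped into (−180°, 180°]: 36.9090°.
Δφ = 59.5156 − 7.0897 = 52.4259°.
a = sin²(Δφ/2) + cos φ₁ · cos φ₂ · sin²(Δλ/2) = 0.245552.
c = 2·atan2(√a, √(1−a)) = 1.03689 rad → d = 6371·c ≈ 6606.06 km.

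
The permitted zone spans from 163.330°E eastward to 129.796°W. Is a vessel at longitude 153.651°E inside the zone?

Band width going east from +163.330° to -129.796°: ((-129.796 − 163.330) mod 360) = 66.874°.
Offset of +153.651° east of the west edge: ((153.651 − 163.330) mod 360) = 350.321°.
350.321° > 66.874° ⇒ outside.

No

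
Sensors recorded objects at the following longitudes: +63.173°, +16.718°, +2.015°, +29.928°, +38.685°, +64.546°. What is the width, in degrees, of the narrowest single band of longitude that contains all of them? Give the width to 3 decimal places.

62.531°

Sort the longitudes: +2.015°, +16.718°, +29.928°, +38.685°, +63.173°, +64.546°.
Eastward gaps between consecutive values (wrapping around): 14.703°, 13.210°, 8.757°, 24.488°, 1.373°, 297.469°.
Largest gap = 297.469° ⇒ minimal covering band is its complement: 360° − 297.469° = 62.531°.
Band runs from +2.015° eastward to +64.546°.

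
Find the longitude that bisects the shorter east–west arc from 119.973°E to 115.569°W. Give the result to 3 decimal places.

Signed shortest Δλ from +119.973° to -115.569° is +124.458°.
Midpoint longitude = +119.973° + (+124.458°)/2 = +119.973° + 62.229° = +182.202°.
Normalise into (−180°, 180°]: -177.798°.
(The naïve average (+119.973 + -115.569)/2 = 2.202° is on the wrong side of the globe.)

177.798°W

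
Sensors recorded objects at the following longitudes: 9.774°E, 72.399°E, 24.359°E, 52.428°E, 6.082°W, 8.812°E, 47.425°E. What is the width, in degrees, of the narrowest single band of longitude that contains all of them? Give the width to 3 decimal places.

78.481°

Sort the longitudes: -6.082°, +8.812°, +9.774°, +24.359°, +47.425°, +52.428°, +72.399°.
Eastward gaps between consecutive values (wrapping around): 14.894°, 0.962°, 14.585°, 23.066°, 5.003°, 19.971°, 281.519°.
Largest gap = 281.519° ⇒ minimal covering band is its complement: 360° − 281.519° = 78.481°.
Band runs from -6.082° eastward to +72.399°.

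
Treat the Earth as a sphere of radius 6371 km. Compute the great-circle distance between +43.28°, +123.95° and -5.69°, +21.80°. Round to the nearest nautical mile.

6168 nmi

Δλ = 21.80 − 123.95 = -102.15°.
Δφ = -5.69 − 43.28 = -48.97°.
a = sin²(Δφ/2) + cos φ₁ · cos φ₂ · sin²(Δλ/2) = 0.610221.
c = 2·atan2(√a, √(1−a)) = 1.79306 rad → d = 6371·c ≈ 11423.61 km ≈ 6168.26 nmi.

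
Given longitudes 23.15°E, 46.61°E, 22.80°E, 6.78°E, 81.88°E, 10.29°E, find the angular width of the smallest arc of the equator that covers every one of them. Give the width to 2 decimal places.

Sort the longitudes: +6.78°, +10.29°, +22.80°, +23.15°, +46.61°, +81.88°.
Eastward gaps between consecutive values (wrapping around): 3.51°, 12.51°, 0.35°, 23.46°, 35.27°, 284.90°.
Largest gap = 284.90° ⇒ minimal covering band is its complement: 360° − 284.90° = 75.10°.
Band runs from +6.78° eastward to +81.88°.

75.10°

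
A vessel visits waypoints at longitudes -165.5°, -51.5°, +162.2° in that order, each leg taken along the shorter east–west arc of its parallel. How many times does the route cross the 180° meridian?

1

Leg 1: -165.5° → -51.5°, shortest Δλ = 114.0° (east) — does not cross 180°.
Leg 2: -51.5° → +162.2°, shortest Δλ = -146.3° (west) — crosses 180°.
Total crossings: 1.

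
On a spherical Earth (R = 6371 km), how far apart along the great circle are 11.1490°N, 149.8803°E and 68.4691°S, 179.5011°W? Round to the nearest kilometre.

Δλ = -179.5011 − 149.8803 = -329.3814°; wrapped into (−180°, 180°]: 30.6186°.
Δφ = -68.4691 − 11.1490 = -79.6181°.
a = sin²(Δφ/2) + cos φ₁ · cos φ₂ · sin²(Δλ/2) = 0.434997.
c = 2·atan2(√a, √(1−a)) = 1.44042 rad → d = 6371·c ≈ 9176.93 km.

9177 km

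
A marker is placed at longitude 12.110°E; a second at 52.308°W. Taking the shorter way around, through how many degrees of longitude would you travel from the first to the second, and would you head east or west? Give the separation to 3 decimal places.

64.418° west

Raw difference: -52.308 − 12.110 = -64.418°.
Normalise into (−180°, 180°]: -64.418° stays -64.418°.
Negative ⇒ the second point lies to the west; separation 64.418°.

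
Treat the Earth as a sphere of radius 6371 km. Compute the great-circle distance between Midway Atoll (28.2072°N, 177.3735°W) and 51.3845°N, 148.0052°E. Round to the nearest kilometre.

Δλ = 148.0052 − -177.3735 = 325.3787°; wrapped into (−180°, 180°]: -34.6213°.
Δφ = 51.3845 − 28.2072 = 23.1773°.
a = sin²(Δφ/2) + cos φ₁ · cos φ₂ · sin²(Δλ/2) = 0.089048.
c = 2·atan2(√a, √(1−a)) = 0.60605 rad → d = 6371·c ≈ 3861.15 km.

3861 km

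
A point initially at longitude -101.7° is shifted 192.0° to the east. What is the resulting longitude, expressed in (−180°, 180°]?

Start at -101.7°; shift +192.0° → +90.3°.
+90.3° already lies in (−180°, 180°].

+90.3°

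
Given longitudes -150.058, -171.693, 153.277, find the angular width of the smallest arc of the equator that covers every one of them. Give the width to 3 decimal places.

56.665°

Sort the longitudes: -171.693°, -150.058°, +153.277°.
Eastward gaps between consecutive values (wrapping around): 21.635°, 303.335°, 35.030°.
Largest gap = 303.335° ⇒ minimal covering band is its complement: 360° − 303.335° = 56.665°.
Band runs from +153.277° eastward to -150.058°, crossing the antimeridian.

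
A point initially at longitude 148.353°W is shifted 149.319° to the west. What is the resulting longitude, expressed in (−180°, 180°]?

Start at -148.353°; shift −149.319° → -297.672°.
-297.672° lies outside (−180°, 180°]; add 360° → +62.328°.

62.328°E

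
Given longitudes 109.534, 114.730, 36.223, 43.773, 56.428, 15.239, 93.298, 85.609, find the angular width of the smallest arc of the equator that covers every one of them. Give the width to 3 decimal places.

Sort the longitudes: +15.239°, +36.223°, +43.773°, +56.428°, +85.609°, +93.298°, +109.534°, +114.730°.
Eastward gaps between consecutive values (wrapping around): 20.984°, 7.550°, 12.655°, 29.181°, 7.689°, 16.236°, 5.196°, 260.509°.
Largest gap = 260.509° ⇒ minimal covering band is its complement: 360° − 260.509° = 99.491°.
Band runs from +15.239° eastward to +114.730°.

99.491°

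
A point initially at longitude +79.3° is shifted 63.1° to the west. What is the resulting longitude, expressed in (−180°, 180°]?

Start at +79.3°; shift −63.1° → +16.2°.
+16.2° already lies in (−180°, 180°].

+16.2°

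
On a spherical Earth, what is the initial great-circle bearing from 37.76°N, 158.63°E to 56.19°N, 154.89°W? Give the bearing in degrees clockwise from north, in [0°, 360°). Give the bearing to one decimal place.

Δλ = -154.89 − 158.63 = -313.52°; wrapped into (−180°, 180°]: 46.48°.
θ = atan2( sin Δλ · cos φ₂ , cos φ₁ · sin φ₂ − sin φ₁ · cos φ₂ · cos Δλ )
  = atan2(0.40349, 0.42225) = 43.699° → normalised to [0°, 360°): 43.699°.

43.7°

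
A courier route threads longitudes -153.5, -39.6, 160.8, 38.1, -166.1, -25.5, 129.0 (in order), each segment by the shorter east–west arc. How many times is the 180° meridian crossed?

2

Leg 1: -153.5° → -39.6°, shortest Δλ = 113.9° (east) — does not cross 180°.
Leg 2: -39.6° → +160.8°, shortest Δλ = -159.6° (west) — crosses 180°.
Leg 3: +160.8° → +38.1°, shortest Δλ = -122.7° (west) — does not cross 180°.
Leg 4: +38.1° → -166.1°, shortest Δλ = 155.8° (east) — crosses 180°.
Leg 5: -166.1° → -25.5°, shortest Δλ = 140.6° (east) — does not cross 180°.
Leg 6: -25.5° → +129.0°, shortest Δλ = 154.5° (east) — does not cross 180°.
Total crossings: 2.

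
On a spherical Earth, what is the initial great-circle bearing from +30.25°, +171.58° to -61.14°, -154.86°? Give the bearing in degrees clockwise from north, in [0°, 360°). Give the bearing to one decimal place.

Δλ = -154.86 − 171.58 = -326.44°; wrapped into (−180°, 180°]: 33.56°.
θ = atan2( sin Δλ · cos φ₂ , cos φ₁ · sin φ₂ − sin φ₁ · cos φ₂ · cos Δλ )
  = atan2(0.26683, -0.95917) = 164.454° → normalised to [0°, 360°): 164.454°.

164.5°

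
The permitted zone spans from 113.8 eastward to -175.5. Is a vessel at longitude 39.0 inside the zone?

No

Band width going east from +113.8° to -175.5°: ((-175.5 − 113.8) mod 360) = 70.7°.
Offset of +39.0° east of the west edge: ((39.0 − 113.8) mod 360) = 285.2°.
285.2° > 70.7° ⇒ outside.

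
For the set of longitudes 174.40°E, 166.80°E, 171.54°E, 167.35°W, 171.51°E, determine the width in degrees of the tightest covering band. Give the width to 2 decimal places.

25.85°

Sort the longitudes: -167.35°, +166.80°, +171.51°, +171.54°, +174.40°.
Eastward gaps between consecutive values (wrapping around): 334.15°, 4.71°, 0.03°, 2.86°, 18.25°.
Largest gap = 334.15° ⇒ minimal covering band is its complement: 360° − 334.15° = 25.85°.
Band runs from +166.80° eastward to -167.35°, crossing the antimeridian.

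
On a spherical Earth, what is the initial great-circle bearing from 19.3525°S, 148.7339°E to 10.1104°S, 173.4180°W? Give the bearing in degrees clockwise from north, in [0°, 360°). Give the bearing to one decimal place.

81.3°

Δλ = -173.4180 − 148.7339 = -322.1519°; wrapped into (−180°, 180°]: 37.8481°.
θ = atan2( sin Δλ · cos φ₂ , cos φ₁ · sin φ₂ − sin φ₁ · cos φ₂ · cos Δλ )
  = atan2(0.60404, 0.09198) = 81.342° → normalised to [0°, 360°): 81.342°.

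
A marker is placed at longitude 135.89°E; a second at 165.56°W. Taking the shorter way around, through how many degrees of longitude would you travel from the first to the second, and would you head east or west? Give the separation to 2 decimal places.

Raw difference: -165.56 − 135.89 = -301.45°.
Normalise into (−180°, 180°]: -301.45° + 360° = 58.55°.
Positive ⇒ the second point lies to the east; separation 58.55°.

58.55° east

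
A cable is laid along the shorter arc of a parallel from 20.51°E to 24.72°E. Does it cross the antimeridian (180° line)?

Signed shortest Δλ = ((24.72 − 20.51 + 180) mod 360) − 180 = 4.21°.
Going east by 4.21° from +20.51° reaches +24.72° without touching 180°.

No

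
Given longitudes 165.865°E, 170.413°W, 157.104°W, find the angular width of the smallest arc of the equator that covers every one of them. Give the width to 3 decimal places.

37.031°

Sort the longitudes: -170.413°, -157.104°, +165.865°.
Eastward gaps between consecutive values (wrapping around): 13.309°, 322.969°, 23.722°.
Largest gap = 322.969° ⇒ minimal covering band is its complement: 360° − 322.969° = 37.031°.
Band runs from +165.865° eastward to -157.104°, crossing the antimeridian.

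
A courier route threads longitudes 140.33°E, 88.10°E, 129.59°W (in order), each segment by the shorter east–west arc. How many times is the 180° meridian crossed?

1

Leg 1: +140.33° → +88.10°, shortest Δλ = -52.23° (west) — does not cross 180°.
Leg 2: +88.10° → -129.59°, shortest Δλ = 142.31° (east) — crosses 180°.
Total crossings: 1.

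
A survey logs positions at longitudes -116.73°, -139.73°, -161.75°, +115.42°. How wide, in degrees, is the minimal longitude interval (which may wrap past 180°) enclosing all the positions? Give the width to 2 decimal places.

Sort the longitudes: -161.75°, -139.73°, -116.73°, +115.42°.
Eastward gaps between consecutive values (wrapping around): 22.02°, 23.00°, 232.15°, 82.83°.
Largest gap = 232.15° ⇒ minimal covering band is its complement: 360° − 232.15° = 127.85°.
Band runs from +115.42° eastward to -116.73°, crossing the antimeridian.

127.85°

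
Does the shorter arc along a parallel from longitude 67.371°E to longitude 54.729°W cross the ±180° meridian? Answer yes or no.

No

Signed shortest Δλ = ((-54.729 − 67.371 + 180) mod 360) − 180 = -122.1°.
Going west by 122.1° from +67.371° reaches -54.729° without touching 180°.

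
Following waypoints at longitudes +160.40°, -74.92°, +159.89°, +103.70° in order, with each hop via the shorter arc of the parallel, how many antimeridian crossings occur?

Leg 1: +160.40° → -74.92°, shortest Δλ = 124.68° (east) — crosses 180°.
Leg 2: -74.92° → +159.89°, shortest Δλ = -125.19° (west) — crosses 180°.
Leg 3: +159.89° → +103.70°, shortest Δλ = -56.19° (west) — does not cross 180°.
Total crossings: 2.

2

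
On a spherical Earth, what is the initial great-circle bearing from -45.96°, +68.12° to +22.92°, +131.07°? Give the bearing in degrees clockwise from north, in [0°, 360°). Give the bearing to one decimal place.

Δλ = 131.07 − 68.12 = 62.95°.
θ = atan2( sin Δλ · cos φ₂ , cos φ₁ · sin φ₂ − sin φ₁ · cos φ₂ · cos Δλ )
  = atan2(0.82030, 0.57183) = 55.120° → normalised to [0°, 360°): 55.120°.

55.1°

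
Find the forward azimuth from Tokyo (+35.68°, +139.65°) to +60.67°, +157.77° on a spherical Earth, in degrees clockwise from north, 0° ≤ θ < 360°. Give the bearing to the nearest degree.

Δλ = 157.77 − 139.65 = 18.12°.
θ = atan2( sin Δλ · cos φ₂ , cos φ₁ · sin φ₂ − sin φ₁ · cos φ₂ · cos Δλ )
  = atan2(0.15234, 0.43663) = 19.234° → normalised to [0°, 360°): 19.234°.

19°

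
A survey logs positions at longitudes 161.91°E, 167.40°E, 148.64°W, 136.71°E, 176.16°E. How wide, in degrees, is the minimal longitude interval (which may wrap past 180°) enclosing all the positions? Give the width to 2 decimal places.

74.65°

Sort the longitudes: -148.64°, +136.71°, +161.91°, +167.40°, +176.16°.
Eastward gaps between consecutive values (wrapping around): 285.35°, 25.20°, 5.49°, 8.76°, 35.20°.
Largest gap = 285.35° ⇒ minimal covering band is its complement: 360° − 285.35° = 74.65°.
Band runs from +136.71° eastward to -148.64°, crossing the antimeridian.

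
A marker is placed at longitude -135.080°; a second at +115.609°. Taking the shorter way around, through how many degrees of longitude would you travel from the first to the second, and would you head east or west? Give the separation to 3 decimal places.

Raw difference: 115.609 − -135.080 = 250.689°.
Normalise into (−180°, 180°]: 250.689° − 360° = -109.311°.
Negative ⇒ the second point lies to the west; separation 109.311°.

109.311° west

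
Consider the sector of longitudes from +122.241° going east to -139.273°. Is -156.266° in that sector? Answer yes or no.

Yes

Band width going east from +122.241° to -139.273°: ((-139.273 − 122.241) mod 360) = 98.486°.
Offset of -156.266° east of the west edge: ((-156.266 − 122.241) mod 360) = 81.493°.
81.493° ≤ 98.486° ⇒ inside.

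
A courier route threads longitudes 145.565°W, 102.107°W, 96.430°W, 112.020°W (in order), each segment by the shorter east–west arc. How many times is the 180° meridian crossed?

Leg 1: -145.565° → -102.107°, shortest Δλ = 43.458° (east) — does not cross 180°.
Leg 2: -102.107° → -96.430°, shortest Δλ = 5.677° (east) — does not cross 180°.
Leg 3: -96.430° → -112.020°, shortest Δλ = -15.59° (west) — does not cross 180°.
Total crossings: 0.

0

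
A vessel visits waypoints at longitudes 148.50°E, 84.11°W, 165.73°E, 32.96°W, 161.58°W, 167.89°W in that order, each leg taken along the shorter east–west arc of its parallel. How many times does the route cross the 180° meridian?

3

Leg 1: +148.50° → -84.11°, shortest Δλ = 127.39° (east) — crosses 180°.
Leg 2: -84.11° → +165.73°, shortest Δλ = -110.16° (west) — crosses 180°.
Leg 3: +165.73° → -32.96°, shortest Δλ = 161.31° (east) — crosses 180°.
Leg 4: -32.96° → -161.58°, shortest Δλ = -128.62° (west) — does not cross 180°.
Leg 5: -161.58° → -167.89°, shortest Δλ = -6.31° (west) — does not cross 180°.
Total crossings: 3.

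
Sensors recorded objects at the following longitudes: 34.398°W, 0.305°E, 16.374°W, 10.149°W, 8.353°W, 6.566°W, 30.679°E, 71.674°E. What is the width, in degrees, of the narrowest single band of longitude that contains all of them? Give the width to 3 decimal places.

106.072°

Sort the longitudes: -34.398°, -16.374°, -10.149°, -8.353°, -6.566°, +0.305°, +30.679°, +71.674°.
Eastward gaps between consecutive values (wrapping around): 18.024°, 6.225°, 1.796°, 1.787°, 6.871°, 30.374°, 40.995°, 253.928°.
Largest gap = 253.928° ⇒ minimal covering band is its complement: 360° − 253.928° = 106.072°.
Band runs from -34.398° eastward to +71.674°.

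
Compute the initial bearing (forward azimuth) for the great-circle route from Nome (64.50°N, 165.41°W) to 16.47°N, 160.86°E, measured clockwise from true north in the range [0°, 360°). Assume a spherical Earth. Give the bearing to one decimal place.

221.7°

Δλ = 160.86 − -165.41 = 326.27°; wrapped into (−180°, 180°]: -33.73°.
θ = atan2( sin Δλ · cos φ₂ , cos φ₁ · sin φ₂ − sin φ₁ · cos φ₂ · cos Δλ )
  = atan2(-0.53250, -0.59779) = -138.306° → normalised to [0°, 360°): 221.694°.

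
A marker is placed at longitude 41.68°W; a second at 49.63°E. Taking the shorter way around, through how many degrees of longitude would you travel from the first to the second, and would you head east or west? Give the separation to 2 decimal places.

91.31° east

Raw difference: 49.63 − -41.68 = 91.31°.
Normalise into (−180°, 180°]: 91.31° stays 91.31°.
Positive ⇒ the second point lies to the east; separation 91.31°.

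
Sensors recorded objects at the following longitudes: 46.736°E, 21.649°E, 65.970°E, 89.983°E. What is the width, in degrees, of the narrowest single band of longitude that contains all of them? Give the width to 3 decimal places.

Sort the longitudes: +21.649°, +46.736°, +65.970°, +89.983°.
Eastward gaps between consecutive values (wrapping around): 25.087°, 19.234°, 24.013°, 291.666°.
Largest gap = 291.666° ⇒ minimal covering band is its complement: 360° − 291.666° = 68.334°.
Band runs from +21.649° eastward to +89.983°.

68.334°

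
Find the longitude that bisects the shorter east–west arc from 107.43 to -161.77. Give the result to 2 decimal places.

+152.83°

Signed shortest Δλ from +107.43° to -161.77° is +90.80°.
Midpoint longitude = +107.43° + (+90.80°)/2 = +107.43° + 45.40° = +152.83°.
(The naïve average (+107.43 + -161.77)/2 = -27.17° is on the wrong side of the globe.)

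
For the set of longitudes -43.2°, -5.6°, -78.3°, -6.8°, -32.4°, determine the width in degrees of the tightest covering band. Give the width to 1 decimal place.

72.7°

Sort the longitudes: -78.3°, -43.2°, -32.4°, -6.8°, -5.6°.
Eastward gaps between consecutive values (wrapping around): 35.1°, 10.8°, 25.6°, 1.2°, 287.3°.
Largest gap = 287.3° ⇒ minimal covering band is its complement: 360° − 287.3° = 72.7°.
Band runs from -78.3° eastward to -5.6°.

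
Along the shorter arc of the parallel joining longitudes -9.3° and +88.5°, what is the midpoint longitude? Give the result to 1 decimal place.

+39.6°

Signed shortest Δλ from -9.3° to +88.5° is +97.8°.
Midpoint longitude = -9.3° + (+97.8°)/2 = -9.3° + 48.9° = +39.6°.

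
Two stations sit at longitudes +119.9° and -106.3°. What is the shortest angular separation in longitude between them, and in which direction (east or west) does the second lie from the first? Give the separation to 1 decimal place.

Raw difference: -106.3 − 119.9 = -226.2°.
Normalise into (−180°, 180°]: -226.2° + 360° = 133.8°.
Positive ⇒ the second point lies to the east; separation 133.8°.

133.8° east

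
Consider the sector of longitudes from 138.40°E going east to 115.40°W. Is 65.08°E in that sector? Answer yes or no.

No

Band width going east from +138.40° to -115.40°: ((-115.40 − 138.40) mod 360) = 106.20°.
Offset of +65.08° east of the west edge: ((65.08 − 138.40) mod 360) = 286.68°.
286.68° > 106.20° ⇒ outside.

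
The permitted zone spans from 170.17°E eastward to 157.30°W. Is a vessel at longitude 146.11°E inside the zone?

No

Band width going east from +170.17° to -157.30°: ((-157.30 − 170.17) mod 360) = 32.53°.
Offset of +146.11° east of the west edge: ((146.11 − 170.17) mod 360) = 335.94°.
335.94° > 32.53° ⇒ outside.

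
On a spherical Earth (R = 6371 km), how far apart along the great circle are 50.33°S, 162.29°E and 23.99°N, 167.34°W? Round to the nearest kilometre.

8788 km

Δλ = -167.34 − 162.29 = -329.63°; wrapped into (−180°, 180°]: 30.37°.
Δφ = 23.99 − -50.33 = 74.32°.
a = sin²(Δφ/2) + cos φ₁ · cos φ₂ · sin²(Δλ/2) = 0.404883.
c = 2·atan2(√a, √(1−a)) = 1.37940 rad → d = 6371·c ≈ 8788.13 km.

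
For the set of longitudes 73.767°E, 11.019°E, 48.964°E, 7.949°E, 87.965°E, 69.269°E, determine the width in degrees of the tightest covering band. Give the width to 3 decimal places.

Sort the longitudes: +7.949°, +11.019°, +48.964°, +69.269°, +73.767°, +87.965°.
Eastward gaps between consecutive values (wrapping around): 3.070°, 37.945°, 20.305°, 4.498°, 14.198°, 279.984°.
Largest gap = 279.984° ⇒ minimal covering band is its complement: 360° − 279.984° = 80.016°.
Band runs from +7.949° eastward to +87.965°.

80.016°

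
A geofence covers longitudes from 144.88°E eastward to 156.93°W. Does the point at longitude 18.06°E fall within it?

Band width going east from +144.88° to -156.93°: ((-156.93 − 144.88) mod 360) = 58.19°.
Offset of +18.06° east of the west edge: ((18.06 − 144.88) mod 360) = 233.18°.
233.18° > 58.19° ⇒ outside.

No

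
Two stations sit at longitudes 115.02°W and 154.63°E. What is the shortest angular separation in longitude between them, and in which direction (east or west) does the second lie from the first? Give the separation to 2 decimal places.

Raw difference: 154.63 − -115.02 = 269.65°.
Normalise into (−180°, 180°]: 269.65° − 360° = -90.35°.
Negative ⇒ the second point lies to the west; separation 90.35°.

90.35° west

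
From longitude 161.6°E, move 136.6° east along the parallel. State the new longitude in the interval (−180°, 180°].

61.8°W

Start at +161.6°; shift +136.6° → +298.2°.
+298.2° lies outside (−180°, 180°]; subtract 360° → -61.8°.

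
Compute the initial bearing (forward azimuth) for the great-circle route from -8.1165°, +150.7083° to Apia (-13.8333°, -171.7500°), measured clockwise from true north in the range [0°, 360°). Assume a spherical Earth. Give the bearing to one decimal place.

Δλ = -171.7500 − 150.7083 = -322.4583°; wrapped into (−180°, 180°]: 37.5417°.
θ = atan2( sin Δλ · cos φ₂ , cos φ₁ · sin φ₂ − sin φ₁ · cos φ₂ · cos Δλ )
  = atan2(0.59167, -0.12800) = 102.207° → normalised to [0°, 360°): 102.207°.

102.2°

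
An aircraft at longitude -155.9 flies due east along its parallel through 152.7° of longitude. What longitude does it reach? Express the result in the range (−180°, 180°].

Start at -155.9°; shift +152.7° → -3.2°.
-3.2° already lies in (−180°, 180°].

-3.2°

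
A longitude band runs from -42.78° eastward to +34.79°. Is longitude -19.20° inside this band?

Band width going east from -42.78° to +34.79°: ((34.79 − -42.78) mod 360) = 77.57°.
Offset of -19.20° east of the west edge: ((-19.20 − -42.78) mod 360) = 23.58°.
23.58° ≤ 77.57° ⇒ inside.

Yes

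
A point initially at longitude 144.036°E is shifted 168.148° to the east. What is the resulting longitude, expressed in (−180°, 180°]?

Start at +144.036°; shift +168.148° → +312.184°.
+312.184° lies outside (−180°, 180°]; subtract 360° → -47.816°.

47.816°W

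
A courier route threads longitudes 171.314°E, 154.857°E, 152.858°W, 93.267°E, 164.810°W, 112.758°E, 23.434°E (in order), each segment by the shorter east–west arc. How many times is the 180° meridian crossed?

4

Leg 1: +171.314° → +154.857°, shortest Δλ = -16.457° (west) — does not cross 180°.
Leg 2: +154.857° → -152.858°, shortest Δλ = 52.285° (east) — crosses 180°.
Leg 3: -152.858° → +93.267°, shortest Δλ = -113.875° (west) — crosses 180°.
Leg 4: +93.267° → -164.810°, shortest Δλ = 101.923° (east) — crosses 180°.
Leg 5: -164.810° → +112.758°, shortest Δλ = -82.432° (west) — crosses 180°.
Leg 6: +112.758° → +23.434°, shortest Δλ = -89.324° (west) — does not cross 180°.
Total crossings: 4.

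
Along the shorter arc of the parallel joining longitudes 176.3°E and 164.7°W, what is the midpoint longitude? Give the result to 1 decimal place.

174.2°W

Signed shortest Δλ from +176.3° to -164.7° is +19.0°.
Midpoint longitude = +176.3° + (+19.0°)/2 = +176.3° + 9.5° = +185.8°.
Normalise into (−180°, 180°]: -174.2°.
(The naïve average (+176.3 + -164.7)/2 = 5.8° is on the wrong side of the globe.)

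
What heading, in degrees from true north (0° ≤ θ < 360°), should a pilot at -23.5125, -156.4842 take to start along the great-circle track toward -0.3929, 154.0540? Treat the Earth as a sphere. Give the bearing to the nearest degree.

Δλ = 154.0540 − -156.4842 = 310.5382°; wrapped into (−180°, 180°]: -49.4618°.
θ = atan2( sin Δλ · cos φ₂ , cos φ₁ · sin φ₂ − sin φ₁ · cos φ₂ · cos Δλ )
  = atan2(-0.75995, 0.25300) = -71.586° → normalised to [0°, 360°): 288.414°.

288°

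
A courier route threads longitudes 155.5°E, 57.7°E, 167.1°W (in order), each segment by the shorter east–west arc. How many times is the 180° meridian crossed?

1

Leg 1: +155.5° → +57.7°, shortest Δλ = -97.8° (west) — does not cross 180°.
Leg 2: +57.7° → -167.1°, shortest Δλ = 135.2° (east) — crosses 180°.
Total crossings: 1.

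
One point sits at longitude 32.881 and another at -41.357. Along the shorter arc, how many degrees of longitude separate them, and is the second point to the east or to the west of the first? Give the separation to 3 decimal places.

Raw difference: -41.357 − 32.881 = -74.238°.
Normalise into (−180°, 180°]: -74.238° stays -74.238°.
Negative ⇒ the second point lies to the west; separation 74.238°.

74.238° west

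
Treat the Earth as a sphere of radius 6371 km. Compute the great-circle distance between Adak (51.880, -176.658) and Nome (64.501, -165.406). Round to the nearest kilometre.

1545 km

Δλ = -165.406 − -176.658 = 11.252°.
Δφ = 64.501 − 51.880 = 12.621°.
a = sin²(Δφ/2) + cos φ₁ · cos φ₂ · sin²(Δλ/2) = 0.014636.
c = 2·atan2(√a, √(1−a)) = 0.24255 rad → d = 6371·c ≈ 1545.29 km.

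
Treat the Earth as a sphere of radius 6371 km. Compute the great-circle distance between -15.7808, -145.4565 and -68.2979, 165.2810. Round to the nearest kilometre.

Δλ = 165.2810 − -145.4565 = 310.7375°; wrapped into (−180°, 180°]: -49.2625°.
Δφ = -68.2979 − -15.7808 = -52.5171°.
a = sin²(Δφ/2) + cos φ₁ · cos φ₂ · sin²(Δλ/2) = 0.257549.
c = 2·atan2(√a, √(1−a)) = 1.06454 rad → d = 6371·c ≈ 6782.21 km.

6782 km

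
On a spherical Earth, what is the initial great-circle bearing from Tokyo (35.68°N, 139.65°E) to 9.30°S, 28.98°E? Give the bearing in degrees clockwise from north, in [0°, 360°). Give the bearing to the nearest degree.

274°

Δλ = 28.98 − 139.65 = -110.67°.
θ = atan2( sin Δλ · cos φ₂ , cos φ₁ · sin φ₂ − sin φ₁ · cos φ₂ · cos Δλ )
  = atan2(-0.92333, 0.07191) = -85.547° → normalised to [0°, 360°): 274.453°.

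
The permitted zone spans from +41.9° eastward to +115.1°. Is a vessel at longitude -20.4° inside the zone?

Band width going east from +41.9° to +115.1°: ((115.1 − 41.9) mod 360) = 73.2°.
Offset of -20.4° east of the west edge: ((-20.4 − 41.9) mod 360) = 297.7°.
297.7° > 73.2° ⇒ outside.

No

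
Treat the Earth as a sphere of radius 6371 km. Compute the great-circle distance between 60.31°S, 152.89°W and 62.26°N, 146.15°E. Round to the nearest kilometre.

Δλ = 146.15 − -152.89 = 299.04°; wrapped into (−180°, 180°]: -60.96°.
Δφ = 62.26 − -60.31 = 122.57°.
a = sin²(Δφ/2) + cos φ₁ · cos φ₂ · sin²(Δλ/2) = 0.828482.
c = 2·atan2(√a, √(1−a)) = 2.28758 rad → d = 6371·c ≈ 14574.18 km.

14574 km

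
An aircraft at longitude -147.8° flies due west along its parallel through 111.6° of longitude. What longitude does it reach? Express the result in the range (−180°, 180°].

+100.6°

Start at -147.8°; shift −111.6° → -259.4°.
-259.4° lies outside (−180°, 180°]; add 360° → +100.6°.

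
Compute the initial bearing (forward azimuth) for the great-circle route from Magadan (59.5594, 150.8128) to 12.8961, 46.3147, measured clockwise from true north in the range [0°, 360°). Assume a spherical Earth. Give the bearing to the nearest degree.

289°

Δλ = 46.3147 − 150.8128 = -104.4981°.
θ = atan2( sin Δλ · cos φ₂ , cos φ₁ · sin φ₂ − sin φ₁ · cos φ₂ · cos Δλ )
  = atan2(-0.94374, 0.32347) = -71.081° → normalised to [0°, 360°): 288.919°.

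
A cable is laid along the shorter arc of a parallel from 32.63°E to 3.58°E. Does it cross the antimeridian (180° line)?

Signed shortest Δλ = ((3.58 − 32.63 + 180) mod 360) − 180 = -29.05°.
Going west by 29.05° from +32.63° reaches +3.58° without touching 180°.

No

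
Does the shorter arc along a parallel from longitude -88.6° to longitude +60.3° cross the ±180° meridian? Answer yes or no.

No

Signed shortest Δλ = ((60.3 − -88.6 + 180) mod 360) − 180 = 148.9°.
Going east by 148.9° from -88.6° reaches +60.3° without touching 180°.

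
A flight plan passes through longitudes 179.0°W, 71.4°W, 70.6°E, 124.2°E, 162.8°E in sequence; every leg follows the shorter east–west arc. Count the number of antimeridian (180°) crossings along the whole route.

Leg 1: -179.0° → -71.4°, shortest Δλ = 107.6° (east) — does not cross 180°.
Leg 2: -71.4° → +70.6°, shortest Δλ = 142.0° (east) — does not cross 180°.
Leg 3: +70.6° → +124.2°, shortest Δλ = 53.6° (east) — does not cross 180°.
Leg 4: +124.2° → +162.8°, shortest Δλ = 38.6° (east) — does not cross 180°.
Total crossings: 0.

0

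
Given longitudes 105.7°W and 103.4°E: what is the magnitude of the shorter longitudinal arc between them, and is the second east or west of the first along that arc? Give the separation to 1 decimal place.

150.9° west

Raw difference: 103.4 − -105.7 = 209.1°.
Normalise into (−180°, 180°]: 209.1° − 360° = -150.9°.
Negative ⇒ the second point lies to the west; separation 150.9°.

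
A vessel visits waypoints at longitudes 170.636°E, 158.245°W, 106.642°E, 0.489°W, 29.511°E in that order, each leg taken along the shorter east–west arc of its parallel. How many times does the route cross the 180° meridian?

Leg 1: +170.636° → -158.245°, shortest Δλ = 31.119° (east) — crosses 180°.
Leg 2: -158.245° → +106.642°, shortest Δλ = -95.113° (west) — crosses 180°.
Leg 3: +106.642° → -0.489°, shortest Δλ = -107.131° (west) — does not cross 180°.
Leg 4: -0.489° → +29.511°, shortest Δλ = 30.0° (east) — does not cross 180°.
Total crossings: 2.

2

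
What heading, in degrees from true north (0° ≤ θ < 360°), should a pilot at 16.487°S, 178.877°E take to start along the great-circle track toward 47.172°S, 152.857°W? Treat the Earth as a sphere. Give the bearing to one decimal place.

Δλ = -152.857 − 178.877 = -331.734°; wrapped into (−180°, 180°]: 28.266°.
θ = atan2( sin Δλ · cos φ₂ , cos φ₁ · sin φ₂ − sin φ₁ · cos φ₂ · cos Δλ )
  = atan2(0.32193, -0.53332) = 148.884° → normalised to [0°, 360°): 148.884°.

148.9°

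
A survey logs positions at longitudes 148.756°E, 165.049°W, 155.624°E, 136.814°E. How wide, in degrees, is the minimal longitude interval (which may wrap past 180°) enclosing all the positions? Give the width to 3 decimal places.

58.137°

Sort the longitudes: -165.049°, +136.814°, +148.756°, +155.624°.
Eastward gaps between consecutive values (wrapping around): 301.863°, 11.942°, 6.868°, 39.327°.
Largest gap = 301.863° ⇒ minimal covering band is its complement: 360° − 301.863° = 58.137°.
Band runs from +136.814° eastward to -165.049°, crossing the antimeridian.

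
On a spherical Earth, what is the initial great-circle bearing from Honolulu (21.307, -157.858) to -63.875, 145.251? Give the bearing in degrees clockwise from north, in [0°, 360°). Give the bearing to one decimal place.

Δλ = 145.251 − -157.858 = 303.109°; wrapped into (−180°, 180°]: -56.891°.
θ = atan2( sin Δλ · cos φ₂ , cos φ₁ · sin φ₂ − sin φ₁ · cos φ₂ · cos Δλ )
  = atan2(-0.36884, -0.92386) = -158.237° → normalised to [0°, 360°): 201.763°.

201.8°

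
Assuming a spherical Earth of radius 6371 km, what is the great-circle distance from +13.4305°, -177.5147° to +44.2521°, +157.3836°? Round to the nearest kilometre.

Δλ = 157.3836 − -177.5147 = 334.8983°; wrapped into (−180°, 180°]: -25.1017°.
Δφ = 44.2521 − 13.4305 = 30.8216°.
a = sin²(Δφ/2) + cos φ₁ · cos φ₂ · sin²(Δλ/2) = 0.103516.
c = 2·atan2(√a, √(1−a)) = 0.65513 rad → d = 6371·c ≈ 4173.83 km.

4174 km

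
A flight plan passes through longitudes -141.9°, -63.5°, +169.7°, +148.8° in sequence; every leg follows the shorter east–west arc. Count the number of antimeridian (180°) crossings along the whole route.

Leg 1: -141.9° → -63.5°, shortest Δλ = 78.4° (east) — does not cross 180°.
Leg 2: -63.5° → +169.7°, shortest Δλ = -126.8° (west) — crosses 180°.
Leg 3: +169.7° → +148.8°, shortest Δλ = -20.9° (west) — does not cross 180°.
Total crossings: 1.

1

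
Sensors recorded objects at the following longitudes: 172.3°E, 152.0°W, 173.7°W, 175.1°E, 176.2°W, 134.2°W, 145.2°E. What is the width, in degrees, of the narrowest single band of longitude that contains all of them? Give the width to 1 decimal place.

Sort the longitudes: -176.2°, -173.7°, -152.0°, -134.2°, +145.2°, +172.3°, +175.1°.
Eastward gaps between consecutive values (wrapping around): 2.5°, 21.7°, 17.8°, 279.4°, 27.1°, 2.8°, 8.7°.
Largest gap = 279.4° ⇒ minimal covering band is its complement: 360° − 279.4° = 80.6°.
Band runs from +145.2° eastward to -134.2°, crossing the antimeridian.

80.6°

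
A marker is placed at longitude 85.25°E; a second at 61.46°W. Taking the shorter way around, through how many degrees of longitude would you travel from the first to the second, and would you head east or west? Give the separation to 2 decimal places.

146.71° west

Raw difference: -61.46 − 85.25 = -146.71°.
Normalise into (−180°, 180°]: -146.71° stays -146.71°.
Negative ⇒ the second point lies to the west; separation 146.71°.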